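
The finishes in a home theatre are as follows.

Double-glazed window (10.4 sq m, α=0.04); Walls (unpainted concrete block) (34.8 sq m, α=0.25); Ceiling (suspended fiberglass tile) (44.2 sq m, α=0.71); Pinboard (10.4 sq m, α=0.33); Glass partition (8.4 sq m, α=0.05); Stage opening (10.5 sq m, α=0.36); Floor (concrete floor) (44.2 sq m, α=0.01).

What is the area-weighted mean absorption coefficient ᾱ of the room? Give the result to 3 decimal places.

0.298

Total surface area S = 162.9 sq m.
Σ(Sᵢαᵢ) = 10.4*0.04 + 34.8*0.25 + 44.2*0.71 + 10.4*0.33 + 8.4*0.05 + 10.5*0.36 + 44.2*0.01 = 48.572.
ᾱ = A/S = 0.298.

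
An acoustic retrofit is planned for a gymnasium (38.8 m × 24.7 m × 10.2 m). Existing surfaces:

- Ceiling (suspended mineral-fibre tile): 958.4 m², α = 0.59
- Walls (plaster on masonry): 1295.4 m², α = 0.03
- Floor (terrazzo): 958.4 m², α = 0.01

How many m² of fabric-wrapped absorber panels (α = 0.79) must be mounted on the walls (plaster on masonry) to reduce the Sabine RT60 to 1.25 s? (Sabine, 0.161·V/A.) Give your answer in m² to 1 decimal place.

Equivalent absorption area: A₁ = 958.4·0.59 + 1295.4·0.03 + 958.4·0.01 = 613.902 m².
Required A₂ = 0.161·9775.272/1.25 = 1259.055 sabins.
Absorption to add: 1259.055 − 613.902 = 645.153 sabins.
Each m² of panel replacing the walls (plaster on masonry) adds (0.79 − 0.03) = 0.76 sabins.
Panel area = 645.153 / 0.76 = 848.9 m².

848.9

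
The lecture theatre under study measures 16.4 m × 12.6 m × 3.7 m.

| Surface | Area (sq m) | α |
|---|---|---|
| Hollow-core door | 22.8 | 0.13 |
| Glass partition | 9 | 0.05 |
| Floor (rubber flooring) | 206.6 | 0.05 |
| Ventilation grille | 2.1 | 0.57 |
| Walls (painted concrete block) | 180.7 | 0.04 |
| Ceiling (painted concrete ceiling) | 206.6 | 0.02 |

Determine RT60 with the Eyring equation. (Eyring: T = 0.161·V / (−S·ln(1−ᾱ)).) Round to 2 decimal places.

4.58 seconds

Total surface area S = 22.8 + 9 + 206.6 + 2.1 + 180.7 + 206.6 = 627.8 sq m.
Σ(Sᵢαᵢ) = 22.8·0.13 + 9·0.05 + 206.6·0.05 + 2.1·0.57 + 180.7·0.04 + 206.6·0.02 = 26.301.
Mean coefficient ᾱ = A/S = 0.0419.
−S·ln(1−ᾱ) = −627.8 × ln(1 − 0.0419) = 26.872.
V = 16.4 × 12.6 × 3.7 = 764.568 m³.
T = 0.161·V/[−S·ln(1−ᾱ)] = 0.161·764.568/26.872 = 4.58 s.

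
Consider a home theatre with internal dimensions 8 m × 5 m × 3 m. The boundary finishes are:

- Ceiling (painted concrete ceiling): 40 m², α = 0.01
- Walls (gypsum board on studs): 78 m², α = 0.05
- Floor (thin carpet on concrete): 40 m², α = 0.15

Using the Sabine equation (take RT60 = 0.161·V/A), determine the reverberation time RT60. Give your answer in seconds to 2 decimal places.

1.88 sec

A = Σ Sᵢαᵢ = 40×0.01 + 78×0.05 + 40×0.15 = 10.300 sabins.
Room volume: 120 m³.
T = 0.161 V/A = 0.161·120/10.300 = 1.88 s.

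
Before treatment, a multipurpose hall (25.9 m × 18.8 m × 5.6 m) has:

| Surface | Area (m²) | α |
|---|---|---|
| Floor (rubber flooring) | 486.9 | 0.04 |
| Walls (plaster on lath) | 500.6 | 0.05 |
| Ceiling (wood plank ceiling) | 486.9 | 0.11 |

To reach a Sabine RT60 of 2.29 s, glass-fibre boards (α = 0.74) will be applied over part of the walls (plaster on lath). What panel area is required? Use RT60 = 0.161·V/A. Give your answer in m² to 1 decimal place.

Total absorption A₁ = 486.9·0.04 + 500.6·0.05 + 486.9·0.11
  = 19.476 + 25.030 + 53.559 = 98.065 m² sabins.
V = 2726.752 m³. Target absorption A₂ = 0.161 × 2726.752 / 2.29 = 191.706 sabins.
ΔA needed = 191.706 − 98.065 = 93.641 sabins.
Each m² of panel replacing the walls (plaster on lath) adds (0.74 − 0.05) = 0.69 sabins.
Area = ΔA/Δα = 93.641/0.69 = 135.7 m².

135.7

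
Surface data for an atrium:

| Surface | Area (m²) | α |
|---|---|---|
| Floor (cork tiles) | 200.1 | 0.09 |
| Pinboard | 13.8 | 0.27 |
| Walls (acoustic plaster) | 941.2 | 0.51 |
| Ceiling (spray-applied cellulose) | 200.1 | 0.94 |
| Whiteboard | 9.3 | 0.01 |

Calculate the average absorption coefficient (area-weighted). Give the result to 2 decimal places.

0.51

S = Σ Sᵢ = 200.1 + 13.8 + 941.2 + 200.1 + 9.3 = 1364.5 m².
A = 200.1·0.09 + 13.8·0.27 + 941.2·0.51 + 200.1·0.94 + 9.3·0.01 = 689.934 sabins.
ᾱ = A/S = 0.51.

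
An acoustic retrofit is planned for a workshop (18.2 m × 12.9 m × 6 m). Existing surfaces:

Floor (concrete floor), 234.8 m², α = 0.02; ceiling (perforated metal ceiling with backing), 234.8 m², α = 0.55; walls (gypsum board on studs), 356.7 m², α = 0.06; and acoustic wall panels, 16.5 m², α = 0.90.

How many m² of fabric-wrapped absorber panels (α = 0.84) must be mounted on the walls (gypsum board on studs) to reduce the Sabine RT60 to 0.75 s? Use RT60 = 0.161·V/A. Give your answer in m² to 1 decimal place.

Total absorption A₁ = 234.8·0.02 + 234.8·0.55 + 356.7·0.06 + 16.5·0.90
  = 4.696 + 129.140 + 21.402 + 14.850 = 170.088 m² sabins.
Required A₂ = 0.161·1408.68/0.75 = 302.397 sabins.
ΔA needed = 302.397 − 170.088 = 132.309 sabins.
Each m² of panel replacing the walls (gypsum board on studs) adds (0.84 − 0.06) = 0.78 sabins.
Area = ΔA/Δα = 132.309/0.78 = 169.6 m².

169.6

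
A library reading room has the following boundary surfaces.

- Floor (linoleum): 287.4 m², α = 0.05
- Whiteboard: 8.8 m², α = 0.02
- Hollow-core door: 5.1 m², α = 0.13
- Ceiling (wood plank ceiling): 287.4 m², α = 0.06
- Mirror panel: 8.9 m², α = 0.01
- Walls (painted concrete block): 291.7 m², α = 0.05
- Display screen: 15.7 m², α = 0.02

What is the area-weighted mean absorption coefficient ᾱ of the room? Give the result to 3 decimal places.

Total surface area S = 905.0 m².
Weighted sum Σ Sα = 47.441.
ᾱ = 47.441 / 905.0 = 0.052.

0.052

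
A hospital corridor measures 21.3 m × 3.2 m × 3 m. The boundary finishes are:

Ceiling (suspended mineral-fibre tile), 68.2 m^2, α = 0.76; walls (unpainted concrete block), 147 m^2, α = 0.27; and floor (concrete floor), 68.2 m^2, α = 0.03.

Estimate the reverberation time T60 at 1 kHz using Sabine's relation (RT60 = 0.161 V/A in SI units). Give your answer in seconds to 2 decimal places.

0.35 s

Equivalent absorption area: A = 68.2·0.76 + 147·0.27 + 68.2·0.03 = 93.568 m^2.
V = 21.3·3.2·3 = 204.48 m³.
T = 0.161 V/A = 0.161·204.48/93.568 = 0.35 s.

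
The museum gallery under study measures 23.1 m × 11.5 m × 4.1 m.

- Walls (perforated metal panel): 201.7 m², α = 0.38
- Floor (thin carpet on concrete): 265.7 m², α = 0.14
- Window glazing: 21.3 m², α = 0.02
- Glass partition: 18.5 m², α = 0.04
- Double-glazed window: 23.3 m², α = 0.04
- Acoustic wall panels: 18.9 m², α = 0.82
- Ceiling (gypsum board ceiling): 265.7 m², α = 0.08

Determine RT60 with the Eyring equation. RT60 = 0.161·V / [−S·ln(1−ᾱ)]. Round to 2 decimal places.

1.04 sec

Total surface area S = 201.7 + 265.7 + 21.3 + 18.5 + 23.3 + 18.9 + 265.7 = 815.1 m².
Σ(Sᵢαᵢ) = 201.7·0.38 + 265.7·0.14 + 21.3·0.02 + 18.5·0.04 + 23.3·0.04 + 18.9·0.82 + 265.7·0.08 = 152.696.
Mean coefficient ᾱ = A/S = 0.1873.
Eyring denominator: −S ln(1−ᾱ) = 169.046.
V = 23.1 × 11.5 × 4.1 = 1089.165 m³.
RT60 = 0.161 × 1089.165 / 169.046 = 1.04 s.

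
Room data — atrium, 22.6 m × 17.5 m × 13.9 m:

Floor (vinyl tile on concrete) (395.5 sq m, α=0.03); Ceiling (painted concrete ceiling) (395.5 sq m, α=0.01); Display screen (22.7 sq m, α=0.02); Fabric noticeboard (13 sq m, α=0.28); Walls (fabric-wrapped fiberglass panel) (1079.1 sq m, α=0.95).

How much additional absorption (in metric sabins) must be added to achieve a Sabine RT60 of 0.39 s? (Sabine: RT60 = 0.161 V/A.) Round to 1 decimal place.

1224.4 sabins

A₁ = Σ Sᵢαᵢ = 395.5*0.03 + 395.5*0.01 + 22.7*0.02 + 13*0.28 + 1079.1*0.95 = 1045.059 sabins.
Target A₂ = 0.161·5497.45/0.39 = 2269.460 sabins (V = 5497.45 m³).
Additional absorption ΔA = 2269.460 − 1045.059 = 1224.4 sabins.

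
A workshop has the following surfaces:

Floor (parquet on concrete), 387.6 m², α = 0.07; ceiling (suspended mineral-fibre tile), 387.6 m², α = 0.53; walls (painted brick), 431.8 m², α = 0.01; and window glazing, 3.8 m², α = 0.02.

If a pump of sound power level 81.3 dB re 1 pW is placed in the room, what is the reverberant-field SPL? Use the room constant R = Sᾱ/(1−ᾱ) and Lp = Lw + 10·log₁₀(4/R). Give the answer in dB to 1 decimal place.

Σ(Sᵢαᵢ) = 387.6×0.07 + 387.6×0.53 + 431.8×0.01 + 3.8×0.02 = 236.954; total area S = 1210.8 m².
ᾱ = 0.1957, so room constant R = A/(1−ᾱ) = 294.609 m².
Lp = 81.3 + 10·log₁₀(4/294.609) = 81.3 + (-18.67) = 62.6 dB.

62.6 dB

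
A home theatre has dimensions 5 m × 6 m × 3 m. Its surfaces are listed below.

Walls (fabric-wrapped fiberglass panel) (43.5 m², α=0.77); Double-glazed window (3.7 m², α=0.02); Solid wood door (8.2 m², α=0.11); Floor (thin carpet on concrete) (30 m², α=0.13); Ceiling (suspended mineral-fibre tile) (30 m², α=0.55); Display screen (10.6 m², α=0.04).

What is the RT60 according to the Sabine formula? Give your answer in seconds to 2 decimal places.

Equivalent absorption area: A = 43.5×0.77 + 3.7×0.02 + 8.2×0.11 + 30×0.13 + 30×0.55 + 10.6×0.04 = 55.295 m².
Room volume: 90 m³.
RT60 = 0.161 · V / A = 0.161 × 90 / 55.295 = 0.26 s.

0.26 seconds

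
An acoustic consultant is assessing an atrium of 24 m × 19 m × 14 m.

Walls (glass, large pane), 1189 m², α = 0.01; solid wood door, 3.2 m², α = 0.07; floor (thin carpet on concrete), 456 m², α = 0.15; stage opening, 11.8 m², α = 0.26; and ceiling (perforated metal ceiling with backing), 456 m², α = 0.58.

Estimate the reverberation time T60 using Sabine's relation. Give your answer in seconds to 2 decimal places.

A = Σ Sᵢαᵢ = 1189×0.01 + 3.2×0.07 + 456×0.15 + 11.8×0.26 + 456×0.58 = 348.062 sabins.
Room volume: 6384 m³.
T = 0.161 V/A = 0.161·6384/348.062 = 2.95 s.

2.95 s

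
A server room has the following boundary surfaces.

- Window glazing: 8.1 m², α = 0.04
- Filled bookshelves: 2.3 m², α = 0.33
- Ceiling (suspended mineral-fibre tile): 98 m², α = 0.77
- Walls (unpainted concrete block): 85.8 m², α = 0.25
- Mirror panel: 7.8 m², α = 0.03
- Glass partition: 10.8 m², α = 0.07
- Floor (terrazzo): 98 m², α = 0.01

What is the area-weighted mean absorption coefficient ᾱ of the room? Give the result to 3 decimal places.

0.322

S = Σ Sᵢ = 8.1 + 2.3 + 98 + 85.8 + 7.8 + 10.8 + 98 = 310.8 m².
A = 8.1·0.04 + 2.3·0.33 + 98·0.77 + 85.8·0.25 + 7.8·0.03 + 10.8·0.07 + 98·0.01 = 99.963 sabins.
ᾱ = 99.963 / 310.8 = 0.322.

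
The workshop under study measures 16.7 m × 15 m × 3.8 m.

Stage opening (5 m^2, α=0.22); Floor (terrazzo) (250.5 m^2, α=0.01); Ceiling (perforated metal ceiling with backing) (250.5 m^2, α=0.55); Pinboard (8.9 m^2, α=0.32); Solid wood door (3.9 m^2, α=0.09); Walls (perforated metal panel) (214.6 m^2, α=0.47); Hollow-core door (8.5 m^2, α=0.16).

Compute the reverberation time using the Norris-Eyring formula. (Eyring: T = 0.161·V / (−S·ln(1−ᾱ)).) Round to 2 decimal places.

S = Σ Sᵢ = 741.9 m^2.
Σ(Sᵢαᵢ) = 5·0.22 + 250.5·0.01 + 250.5·0.55 + 8.9·0.32 + 3.9·0.09 + 214.6·0.47 + 8.5·0.16 = 246.801.
Mean coefficient ᾱ = A/S = 0.3327.
Eyring denominator: −S ln(1−ᾱ) = 300.110.
V = 16.7 × 15 × 3.8 = 951.9 m³.
T = 0.161·V/[−S·ln(1−ᾱ)] = 0.161·951.9/300.110 = 0.51 s.

0.51 sec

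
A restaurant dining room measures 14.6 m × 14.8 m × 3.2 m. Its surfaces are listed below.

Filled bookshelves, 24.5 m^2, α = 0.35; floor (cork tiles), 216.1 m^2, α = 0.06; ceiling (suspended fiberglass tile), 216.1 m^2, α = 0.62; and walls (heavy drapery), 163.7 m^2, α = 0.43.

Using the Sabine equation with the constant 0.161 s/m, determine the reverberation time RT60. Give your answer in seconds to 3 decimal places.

0.493 seconds

A = Σ Sᵢαᵢ = 24.5×0.35 + 216.1×0.06 + 216.1×0.62 + 163.7×0.43 = 225.914 sabins.
Volume V = 14.6 × 14.8 × 3.2 = 691.456 m³.
RT60 = 0.161 · V / A = 0.161 × 691.456 / 225.914 = 0.493 s.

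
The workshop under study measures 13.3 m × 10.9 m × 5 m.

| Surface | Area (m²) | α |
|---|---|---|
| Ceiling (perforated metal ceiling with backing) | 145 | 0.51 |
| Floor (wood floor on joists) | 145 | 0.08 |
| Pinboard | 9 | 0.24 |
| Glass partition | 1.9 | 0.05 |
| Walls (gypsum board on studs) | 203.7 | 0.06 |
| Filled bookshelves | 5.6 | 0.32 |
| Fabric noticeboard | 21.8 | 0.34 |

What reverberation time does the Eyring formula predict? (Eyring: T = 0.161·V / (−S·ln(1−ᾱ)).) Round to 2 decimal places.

0.95 seconds

Total surface area S = 145 + 145 + 9 + 1.9 + 203.7 + 5.6 + 21.8 = 532.0 m².
Absorption A = 145×0.51 + 145×0.08 + 9×0.24 + 1.9×0.05 + 203.7×0.06 + 5.6×0.32 + 21.8×0.34 = 109.231 sabins.
Mean coefficient ᾱ = A/S = 0.2053.
Eyring denominator: −S ln(1−ᾱ) = 122.249.
V = 13.3 × 10.9 × 5 = 724.85 m³.
T = 0.161·V/[−S·ln(1−ᾱ)] = 0.161·724.85/122.249 = 0.95 s.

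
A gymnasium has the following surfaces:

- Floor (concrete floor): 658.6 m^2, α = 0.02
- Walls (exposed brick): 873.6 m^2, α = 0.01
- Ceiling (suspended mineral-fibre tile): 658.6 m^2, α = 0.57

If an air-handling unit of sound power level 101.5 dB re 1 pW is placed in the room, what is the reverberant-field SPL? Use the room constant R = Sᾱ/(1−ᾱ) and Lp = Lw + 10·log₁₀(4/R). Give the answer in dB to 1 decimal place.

80.7 dB

A = 397.310 sabins; S = 2190.8 m^2.
ᾱ = 397.310/2190.8 = 0.1814; R = Sᾱ/(1−ᾱ) = 397.310/(1−0.1814) = 485.353 m^2.
Lp = 101.5 + 10·log₁₀(4/485.353) = 101.5 + (-20.84) = 80.7 dB.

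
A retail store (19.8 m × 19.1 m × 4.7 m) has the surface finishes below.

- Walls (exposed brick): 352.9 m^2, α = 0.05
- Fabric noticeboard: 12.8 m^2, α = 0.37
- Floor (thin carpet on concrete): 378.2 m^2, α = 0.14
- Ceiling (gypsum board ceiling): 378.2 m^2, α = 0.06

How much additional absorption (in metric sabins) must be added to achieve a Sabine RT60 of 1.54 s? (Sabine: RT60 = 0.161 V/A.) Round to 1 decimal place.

87.8 sabins

Total absorption A₁ = 352.9*0.05 + 12.8*0.37 + 378.2*0.14 + 378.2*0.06
  = 17.645 + 4.736 + 52.948 + 22.692 = 98.021 m^2 sabins.
V = 1777.446 m³. Required absorption A₂ = 0.161 × 1777.446 / 1.54 = 185.824 sabins.
Additional absorption ΔA = 185.824 − 98.021 = 87.8 sabins.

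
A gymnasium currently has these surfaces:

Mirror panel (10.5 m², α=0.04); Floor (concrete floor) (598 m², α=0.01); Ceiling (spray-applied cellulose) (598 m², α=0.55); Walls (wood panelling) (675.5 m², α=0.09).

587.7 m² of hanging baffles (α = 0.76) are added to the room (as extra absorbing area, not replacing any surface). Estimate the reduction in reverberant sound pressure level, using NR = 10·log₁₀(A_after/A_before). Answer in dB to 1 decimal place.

3.3 dB

A_before = Σ Sᵢαᵢ = 10.5*0.04 + 598*0.01 + 598*0.55 + 675.5*0.09 = 396.095 sabins.
Added absorption = 587.7 × 0.76 = 446.652 sabins.
New total A_after = 842.747 sabins.
Reduction = 10 log₁₀(A_after/A_before) = 10 log₁₀(2.1276) = 3.3 dB.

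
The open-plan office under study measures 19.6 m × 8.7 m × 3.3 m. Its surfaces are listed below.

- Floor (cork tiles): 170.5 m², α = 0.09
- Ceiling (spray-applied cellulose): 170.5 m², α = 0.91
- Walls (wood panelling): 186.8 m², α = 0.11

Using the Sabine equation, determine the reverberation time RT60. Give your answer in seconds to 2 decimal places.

0.47 sec

Summing Sᵢαᵢ: 15.345 + 155.155 + 20.548 → A = 191.048 sabins.
Room volume: 562.716 m³.
Sabine: RT60 = 0.161 × 562.716 / 191.048 = 0.47 s.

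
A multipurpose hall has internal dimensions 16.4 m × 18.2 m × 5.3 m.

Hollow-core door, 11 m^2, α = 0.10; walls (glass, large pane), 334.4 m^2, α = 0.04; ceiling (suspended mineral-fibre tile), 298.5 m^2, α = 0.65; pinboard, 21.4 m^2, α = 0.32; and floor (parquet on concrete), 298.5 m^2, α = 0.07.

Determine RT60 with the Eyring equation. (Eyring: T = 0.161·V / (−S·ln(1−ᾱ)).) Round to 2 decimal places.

Total surface area S = 11 + 334.4 + 298.5 + 21.4 + 298.5 = 963.8 m^2.
Σ(Sᵢαᵢ) = 11·0.10 + 334.4·0.04 + 298.5·0.65 + 21.4·0.32 + 298.5·0.07 = 236.244.
Mean coefficient ᾱ = A/S = 0.2451.
Eyring denominator: −S ln(1−ᾱ) = 270.992.
V = 16.4 × 18.2 × 5.3 = 1581.944 m³.
T = 0.161·V/[−S·ln(1−ᾱ)] = 0.161·1581.944/270.992 = 0.94 s.

0.94 seconds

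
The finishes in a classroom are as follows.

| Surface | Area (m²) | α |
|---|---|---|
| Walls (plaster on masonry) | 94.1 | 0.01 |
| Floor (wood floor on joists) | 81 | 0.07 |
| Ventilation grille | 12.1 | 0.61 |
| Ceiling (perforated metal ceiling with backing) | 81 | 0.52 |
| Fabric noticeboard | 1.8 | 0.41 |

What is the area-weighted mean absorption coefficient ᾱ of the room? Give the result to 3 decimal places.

0.211

S = Σ Sᵢ = 94.1 + 81 + 12.1 + 81 + 1.8 = 270.0 m².
Weighted sum Σ Sα = 56.850.
ᾱ = 56.850 / 270.0 = 0.211.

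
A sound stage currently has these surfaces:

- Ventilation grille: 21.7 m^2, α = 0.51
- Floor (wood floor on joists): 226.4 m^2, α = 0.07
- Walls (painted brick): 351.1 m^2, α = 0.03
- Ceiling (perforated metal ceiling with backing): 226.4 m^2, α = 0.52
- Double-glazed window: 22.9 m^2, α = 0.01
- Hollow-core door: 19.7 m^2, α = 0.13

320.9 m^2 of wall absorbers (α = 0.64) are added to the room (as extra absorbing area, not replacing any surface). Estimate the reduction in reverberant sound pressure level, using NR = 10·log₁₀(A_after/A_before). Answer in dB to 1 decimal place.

3.6 dB

Total absorption A_before = 21.7×0.51 + 226.4×0.07 + 351.1×0.03 + 226.4×0.52 + 22.9×0.01 + 19.7×0.13
  = 11.067 + 15.848 + 10.533 + 117.728 + 0.229 + 2.561 = 157.966 m^2 sabins.
Treatment contributes 320.9·0.64 = 205.376 sabins.
New total A_after = 363.342 sabins.
NR = 10·log₁₀(363.342/157.966) = 3.6 dB.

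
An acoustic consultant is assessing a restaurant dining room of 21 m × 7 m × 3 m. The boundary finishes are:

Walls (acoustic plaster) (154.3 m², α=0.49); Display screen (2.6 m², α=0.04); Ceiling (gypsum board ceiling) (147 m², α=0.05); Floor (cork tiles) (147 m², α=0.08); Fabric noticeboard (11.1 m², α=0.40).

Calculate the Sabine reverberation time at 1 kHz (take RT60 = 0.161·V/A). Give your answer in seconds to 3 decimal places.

0.715 s

Summing Sᵢαᵢ: 75.607 + 0.104 + 7.350 + 11.760 + 4.440 → A = 99.261 sabins.
Room volume: 441 m³.
RT60 = 0.161 · V / A = 0.161 × 441 / 99.261 = 0.715 s.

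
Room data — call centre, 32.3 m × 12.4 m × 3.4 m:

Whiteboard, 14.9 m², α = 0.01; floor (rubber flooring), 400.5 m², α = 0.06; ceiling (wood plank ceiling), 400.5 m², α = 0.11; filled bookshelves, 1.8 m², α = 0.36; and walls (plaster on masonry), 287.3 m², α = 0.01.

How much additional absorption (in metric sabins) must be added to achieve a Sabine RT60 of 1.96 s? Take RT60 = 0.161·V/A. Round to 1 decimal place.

A₁ = Σ Sᵢαᵢ = 14.9×0.01 + 400.5×0.06 + 400.5×0.11 + 1.8×0.36 + 287.3×0.01 = 71.755 sabins.
For T = 1.96 s, need A₂ = 0.161·V/T = 0.161·1361.768/1.96 = 111.860 sabins.
ΔA = A₂ − A₁ = 111.860 − 71.755 = 40.1 sabins.

40.1 sabins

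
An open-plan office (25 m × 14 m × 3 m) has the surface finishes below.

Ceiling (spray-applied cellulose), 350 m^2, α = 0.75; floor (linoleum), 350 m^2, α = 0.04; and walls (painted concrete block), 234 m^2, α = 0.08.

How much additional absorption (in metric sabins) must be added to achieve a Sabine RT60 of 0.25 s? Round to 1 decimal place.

Equivalent absorption area: A₁ = 350×0.75 + 350×0.04 + 234×0.08 = 295.220 m^2.
For T = 0.25 s, need A₂ = 0.161·V/T = 0.161·1050/0.25 = 676.200 sabins.
ΔA = A₂ − A₁ = 676.200 − 295.220 = 381.0 sabins.

381.0 sabins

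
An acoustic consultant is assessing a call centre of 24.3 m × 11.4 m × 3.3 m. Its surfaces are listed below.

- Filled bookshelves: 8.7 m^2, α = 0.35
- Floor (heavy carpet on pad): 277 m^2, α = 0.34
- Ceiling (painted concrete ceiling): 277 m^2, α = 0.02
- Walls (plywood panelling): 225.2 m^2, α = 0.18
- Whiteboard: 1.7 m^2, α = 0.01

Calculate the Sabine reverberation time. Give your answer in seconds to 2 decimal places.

Summing Sᵢαᵢ: 3.045 + 94.180 + 5.540 + 40.536 + 0.017 → A = 143.318 sabins.
V = 24.3·11.4·3.3 = 914.166 m³.
Sabine: RT60 = 0.161 × 914.166 / 143.318 = 1.03 s.

1.03 seconds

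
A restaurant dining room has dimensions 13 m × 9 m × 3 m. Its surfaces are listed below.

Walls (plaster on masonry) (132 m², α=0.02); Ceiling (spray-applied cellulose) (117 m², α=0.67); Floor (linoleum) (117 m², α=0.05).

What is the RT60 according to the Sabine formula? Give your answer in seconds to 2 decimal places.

0.65 seconds

Equivalent absorption area: A = 132*0.02 + 117*0.67 + 117*0.05 = 86.880 m².
Room volume: 351 m³.
RT60 = 0.161 · V / A = 0.161 × 351 / 86.880 = 0.65 s.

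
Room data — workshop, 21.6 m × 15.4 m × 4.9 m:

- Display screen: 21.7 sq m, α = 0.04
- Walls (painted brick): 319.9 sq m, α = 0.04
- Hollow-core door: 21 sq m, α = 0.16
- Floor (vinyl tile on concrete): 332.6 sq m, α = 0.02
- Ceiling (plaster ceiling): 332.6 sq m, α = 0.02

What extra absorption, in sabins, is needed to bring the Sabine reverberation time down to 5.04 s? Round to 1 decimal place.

21.7 sabins

Equivalent absorption area: A₁ = 21.7·0.04 + 319.9·0.04 + 21·0.16 + 332.6·0.02 + 332.6·0.02 = 30.328 sq m.
Target A₂ = 0.161·1629.936/5.04 = 52.067 sabins (V = 1629.936 m³).
Shortfall: 52.067 − 30.328 = 21.7 sabins.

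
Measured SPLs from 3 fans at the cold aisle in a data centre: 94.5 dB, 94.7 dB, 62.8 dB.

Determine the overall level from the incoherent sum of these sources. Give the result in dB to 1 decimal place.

97.6 dB

Sum in the linear (power) domain: Σ 10^(Lᵢ/10) = 10^(94.5/10) + 10^(94.7/10) + 10^(62.8/10) = 5.771e+09.
L_total = 10·log₁₀(5.771e+09) = 97.6 dB.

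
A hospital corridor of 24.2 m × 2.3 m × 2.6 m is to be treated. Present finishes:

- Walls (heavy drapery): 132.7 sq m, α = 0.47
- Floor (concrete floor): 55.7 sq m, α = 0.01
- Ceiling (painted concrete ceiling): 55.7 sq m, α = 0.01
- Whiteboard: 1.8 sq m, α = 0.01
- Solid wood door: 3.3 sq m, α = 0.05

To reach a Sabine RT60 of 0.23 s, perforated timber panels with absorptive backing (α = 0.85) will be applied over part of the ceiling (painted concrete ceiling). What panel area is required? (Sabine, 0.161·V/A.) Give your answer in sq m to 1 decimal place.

44.8

Equivalent absorption area: A₁ = 132.7×0.47 + 55.7×0.01 + 55.7×0.01 + 1.8×0.01 + 3.3×0.05 = 63.666 sq m.
Required A₂ = 0.161·144.716/0.23 = 101.301 sabins.
Absorption to add: 101.301 − 63.666 = 37.635 sabins.
Each sq m of panel replacing the ceiling (painted concrete ceiling) adds (0.85 − 0.01) = 0.84 sabins.
Area = ΔA/Δα = 37.635/0.84 = 44.8 sq m.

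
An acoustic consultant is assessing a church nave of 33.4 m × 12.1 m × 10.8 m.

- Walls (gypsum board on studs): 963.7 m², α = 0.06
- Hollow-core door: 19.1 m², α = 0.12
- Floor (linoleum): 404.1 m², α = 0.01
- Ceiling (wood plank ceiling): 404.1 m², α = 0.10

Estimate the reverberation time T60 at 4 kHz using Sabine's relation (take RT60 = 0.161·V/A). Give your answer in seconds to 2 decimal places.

6.72 sec

A = Σ Sᵢαᵢ = 963.7*0.06 + 19.1*0.12 + 404.1*0.01 + 404.1*0.10 = 104.565 sabins.
Volume V = 33.4 × 12.1 × 10.8 = 4364.712 m³.
RT60 = 0.161 · V / A = 0.161 × 4364.712 / 104.565 = 6.72 s.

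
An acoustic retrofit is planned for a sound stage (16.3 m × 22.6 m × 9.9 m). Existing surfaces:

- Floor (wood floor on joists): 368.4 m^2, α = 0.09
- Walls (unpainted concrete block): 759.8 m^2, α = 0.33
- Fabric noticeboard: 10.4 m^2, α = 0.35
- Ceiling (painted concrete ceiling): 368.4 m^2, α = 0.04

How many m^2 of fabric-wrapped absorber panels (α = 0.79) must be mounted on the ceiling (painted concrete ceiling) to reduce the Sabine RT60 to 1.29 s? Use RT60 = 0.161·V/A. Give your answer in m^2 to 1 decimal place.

203.9

A₁ = Σ Sᵢαᵢ = 368.4·0.09 + 759.8·0.33 + 10.4·0.35 + 368.4·0.04 = 302.266 sabins.
Required A₂ = 0.161·3646.962/1.29 = 455.163 sabins.
ΔA needed = 455.163 − 302.266 = 152.897 sabins.
Net gain per m^2: Δα = 0.79 − 0.04 = 0.75.
Area = ΔA/Δα = 152.897/0.75 = 203.9 m^2.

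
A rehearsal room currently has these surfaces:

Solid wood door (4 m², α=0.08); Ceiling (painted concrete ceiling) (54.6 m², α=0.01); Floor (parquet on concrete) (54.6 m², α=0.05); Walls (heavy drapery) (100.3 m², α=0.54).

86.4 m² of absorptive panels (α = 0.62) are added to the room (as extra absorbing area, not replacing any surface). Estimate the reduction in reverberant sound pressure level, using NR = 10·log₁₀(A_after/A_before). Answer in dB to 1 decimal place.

Total absorption A_before = 4×0.08 + 54.6×0.01 + 54.6×0.05 + 100.3×0.54
  = 0.320 + 0.546 + 2.730 + 54.162 = 57.758 m² sabins.
Added absorption = 86.4 × 0.62 = 53.568 sabins.
A_after = 57.758 + 53.568 = 111.326 sabins.
Reduction = 10 log₁₀(A_after/A_before) = 10 log₁₀(1.9275) = 2.8 dB.

2.8 dB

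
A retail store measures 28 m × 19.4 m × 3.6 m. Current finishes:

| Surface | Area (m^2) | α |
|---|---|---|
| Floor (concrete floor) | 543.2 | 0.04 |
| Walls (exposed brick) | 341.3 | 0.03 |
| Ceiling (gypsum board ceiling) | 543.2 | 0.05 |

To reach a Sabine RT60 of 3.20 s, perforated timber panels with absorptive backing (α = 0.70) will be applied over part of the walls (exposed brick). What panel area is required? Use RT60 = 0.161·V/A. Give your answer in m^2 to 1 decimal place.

Total absorption A₁ = 543.2*0.04 + 341.3*0.03 + 543.2*0.05
  = 21.728 + 10.239 + 27.160 = 59.127 m^2 sabins.
Required A₂ = 0.161·1955.52/3.20 = 98.387 sabins.
Absorption to add: 98.387 − 59.127 = 39.260 sabins.
Each m^2 of panel replacing the walls (exposed brick) adds (0.70 − 0.03) = 0.67 sabins.
Area = ΔA/Δα = 39.260/0.67 = 58.6 m^2.

58.6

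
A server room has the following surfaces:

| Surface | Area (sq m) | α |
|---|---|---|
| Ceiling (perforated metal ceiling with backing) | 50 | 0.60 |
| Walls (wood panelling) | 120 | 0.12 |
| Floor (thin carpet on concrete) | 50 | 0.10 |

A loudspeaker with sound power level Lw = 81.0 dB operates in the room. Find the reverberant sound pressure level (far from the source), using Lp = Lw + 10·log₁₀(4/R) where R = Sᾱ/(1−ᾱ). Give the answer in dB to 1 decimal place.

69.0 dB

A = 49.400 sabins; S = 220.0 sq m.
ᾱ = 0.2245, so room constant R = A/(1−ᾱ) = 63.701 sq m.
Lp = 81.0 + 10·log₁₀(4/63.701) = 81.0 + (-12.02) = 69.0 dB.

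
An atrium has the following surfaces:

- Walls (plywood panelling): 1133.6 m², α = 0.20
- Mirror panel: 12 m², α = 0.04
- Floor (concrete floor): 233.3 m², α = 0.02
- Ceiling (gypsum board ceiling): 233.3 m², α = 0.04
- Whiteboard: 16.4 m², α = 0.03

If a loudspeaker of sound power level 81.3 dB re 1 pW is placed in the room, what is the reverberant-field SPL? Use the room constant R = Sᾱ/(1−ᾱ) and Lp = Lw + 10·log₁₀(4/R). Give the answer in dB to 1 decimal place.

Σ(Sᵢαᵢ) = 1133.6·0.20 + 12·0.04 + 233.3·0.02 + 233.3·0.04 + 16.4·0.03 = 241.690; total area S = 1628.6 m².
ᾱ = 241.690/1628.6 = 0.1484; R = Sᾱ/(1−ᾱ) = 241.690/(1−0.1484) = 283.807 m².
Lp = Lw + 10 log₁₀(4/R) = 81.3 -18.51 = 62.8 dB.

62.8 dB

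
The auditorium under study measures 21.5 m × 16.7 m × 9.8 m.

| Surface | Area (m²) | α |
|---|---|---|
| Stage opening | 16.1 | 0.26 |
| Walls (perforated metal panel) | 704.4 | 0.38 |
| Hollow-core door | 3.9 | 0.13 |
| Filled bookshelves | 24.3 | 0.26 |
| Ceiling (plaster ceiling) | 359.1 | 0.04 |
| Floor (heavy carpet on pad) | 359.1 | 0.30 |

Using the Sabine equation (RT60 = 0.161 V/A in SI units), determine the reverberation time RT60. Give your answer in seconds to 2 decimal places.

1.41 sec

A = Σ Sᵢαᵢ = 16.1×0.26 + 704.4×0.38 + 3.9×0.13 + 24.3×0.26 + 359.1×0.04 + 359.1×0.30 = 400.777 sabins.
V = 21.5·16.7·9.8 = 3518.69 m³.
T = 0.161 V/A = 0.161·3518.69/400.777 = 1.41 s.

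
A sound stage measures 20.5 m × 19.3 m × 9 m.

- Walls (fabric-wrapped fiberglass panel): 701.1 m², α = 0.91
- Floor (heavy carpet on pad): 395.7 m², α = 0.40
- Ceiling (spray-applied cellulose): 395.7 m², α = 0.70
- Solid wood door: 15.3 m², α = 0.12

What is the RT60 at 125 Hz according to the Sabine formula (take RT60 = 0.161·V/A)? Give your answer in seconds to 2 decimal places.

Total absorption A = 701.1×0.91 + 395.7×0.40 + 395.7×0.70 + 15.3×0.12
  = 638.001 + 158.280 + 276.990 + 1.836 = 1075.107 m² sabins.
Room volume: 3560.85 m³.
Sabine: RT60 = 0.161 × 3560.85 / 1075.107 = 0.53 s.

0.53 sec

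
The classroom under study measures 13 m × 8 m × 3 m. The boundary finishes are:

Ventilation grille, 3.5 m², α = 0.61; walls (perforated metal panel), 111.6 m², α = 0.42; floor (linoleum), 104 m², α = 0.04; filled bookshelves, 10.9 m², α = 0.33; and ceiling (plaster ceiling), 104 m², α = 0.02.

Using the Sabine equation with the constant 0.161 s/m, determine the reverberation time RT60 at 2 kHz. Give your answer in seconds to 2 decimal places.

0.85 seconds

Total absorption A = 3.5×0.61 + 111.6×0.42 + 104×0.04 + 10.9×0.33 + 104×0.02
  = 2.135 + 46.872 + 4.160 + 3.597 + 2.080 = 58.844 m² sabins.
V = 13·8·3 = 312 m³.
RT60 = 0.161 · V / A = 0.161 × 312 / 58.844 = 0.85 s.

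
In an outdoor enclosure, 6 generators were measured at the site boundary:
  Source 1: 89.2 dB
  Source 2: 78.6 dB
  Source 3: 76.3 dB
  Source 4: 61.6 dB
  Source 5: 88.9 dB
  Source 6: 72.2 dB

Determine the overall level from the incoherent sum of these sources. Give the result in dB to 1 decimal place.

92.4 dB

Σ 10^(Lᵢ/10) = 1.741e+09.
Combined level = 10 log₁₀(1.741e+09) = 92.4 dB.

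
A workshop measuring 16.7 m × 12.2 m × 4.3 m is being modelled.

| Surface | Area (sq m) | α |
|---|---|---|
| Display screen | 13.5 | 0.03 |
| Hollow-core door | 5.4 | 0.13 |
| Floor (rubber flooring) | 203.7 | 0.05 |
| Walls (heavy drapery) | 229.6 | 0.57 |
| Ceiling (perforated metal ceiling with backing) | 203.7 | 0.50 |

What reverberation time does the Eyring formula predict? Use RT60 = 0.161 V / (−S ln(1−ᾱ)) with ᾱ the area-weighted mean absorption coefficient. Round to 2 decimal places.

Total surface area S = 13.5 + 5.4 + 203.7 + 229.6 + 203.7 = 655.9 sq m.
Absorption A = 13.5×0.03 + 5.4×0.13 + 203.7×0.05 + 229.6×0.57 + 203.7×0.50 = 244.014 sabins.
Mean coefficient ᾱ = A/S = 0.3720.
Eyring denominator: −S ln(1−ᾱ) = 305.135.
V = 16.7 × 12.2 × 4.3 = 876.082 m³.
T = 0.161·V/[−S·ln(1−ᾱ)] = 0.161·876.082/305.135 = 0.46 s.

0.46 sec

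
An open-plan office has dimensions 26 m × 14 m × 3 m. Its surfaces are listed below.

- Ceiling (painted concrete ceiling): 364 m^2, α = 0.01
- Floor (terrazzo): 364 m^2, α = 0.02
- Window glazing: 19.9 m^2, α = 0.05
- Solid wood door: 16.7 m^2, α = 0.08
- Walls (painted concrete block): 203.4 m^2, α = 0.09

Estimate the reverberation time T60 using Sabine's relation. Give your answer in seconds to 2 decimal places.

5.57 sec

A = Σ Sᵢαᵢ = 364·0.01 + 364·0.02 + 19.9·0.05 + 16.7·0.08 + 203.4·0.09 = 31.557 sabins.
V = 26·14·3 = 1092 m³.
T = 0.161 V/A = 0.161·1092/31.557 = 5.57 s.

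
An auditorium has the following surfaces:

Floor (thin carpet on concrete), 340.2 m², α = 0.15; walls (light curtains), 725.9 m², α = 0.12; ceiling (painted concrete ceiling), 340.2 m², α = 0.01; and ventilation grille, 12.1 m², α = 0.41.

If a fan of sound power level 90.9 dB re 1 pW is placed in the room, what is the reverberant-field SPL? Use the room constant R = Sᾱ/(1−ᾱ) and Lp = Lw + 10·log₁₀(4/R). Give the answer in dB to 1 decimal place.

A = 146.501 sabins; S = 1418.4 m².
ᾱ = 0.1033, so room constant R = A/(1−ᾱ) = 163.378 m².
Lp = 90.9 + 10·log₁₀(4/163.378) = 90.9 + (-16.11) = 74.8 dB.

74.8 dB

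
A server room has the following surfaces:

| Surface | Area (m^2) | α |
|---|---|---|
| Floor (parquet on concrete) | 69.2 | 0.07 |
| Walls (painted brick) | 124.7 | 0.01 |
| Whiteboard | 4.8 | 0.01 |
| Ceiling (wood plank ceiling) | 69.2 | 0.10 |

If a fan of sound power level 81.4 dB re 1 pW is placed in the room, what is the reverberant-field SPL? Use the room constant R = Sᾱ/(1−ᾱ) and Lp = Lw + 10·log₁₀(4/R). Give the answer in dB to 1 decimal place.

76.0 dB

Σ(Sᵢαᵢ) = 69.2×0.07 + 124.7×0.01 + 4.8×0.01 + 69.2×0.10 = 13.059; total area S = 267.9 m^2.
ᾱ = 13.059/267.9 = 0.0487; R = Sᾱ/(1−ᾱ) = 13.059/(1−0.0487) = 13.728 m^2.
Lp = Lw + 10 log₁₀(4/R) = 81.4 -5.36 = 76.0 dB.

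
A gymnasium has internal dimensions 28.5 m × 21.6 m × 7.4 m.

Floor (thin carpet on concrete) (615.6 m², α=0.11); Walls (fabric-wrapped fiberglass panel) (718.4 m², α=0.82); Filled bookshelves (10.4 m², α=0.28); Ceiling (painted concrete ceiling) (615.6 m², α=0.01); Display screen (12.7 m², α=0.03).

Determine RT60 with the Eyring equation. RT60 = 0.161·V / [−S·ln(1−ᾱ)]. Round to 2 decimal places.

0.90 s

Total surface area S = 615.6 + 718.4 + 10.4 + 615.6 + 12.7 = 1972.7 m².
Absorption A = 615.6×0.11 + 718.4×0.82 + 10.4×0.28 + 615.6×0.01 + 12.7×0.03 = 666.253 sabins.
ᾱ = 666.253 / 1972.7 = 0.3377.
−S·ln(1−ᾱ) = −1972.7 × ln(1 − 0.3377) = 812.825.
V = 28.5 × 21.6 × 7.4 = 4555.44 m³.
RT60 = 0.161 × 4555.44 / 812.825 = 0.90 s.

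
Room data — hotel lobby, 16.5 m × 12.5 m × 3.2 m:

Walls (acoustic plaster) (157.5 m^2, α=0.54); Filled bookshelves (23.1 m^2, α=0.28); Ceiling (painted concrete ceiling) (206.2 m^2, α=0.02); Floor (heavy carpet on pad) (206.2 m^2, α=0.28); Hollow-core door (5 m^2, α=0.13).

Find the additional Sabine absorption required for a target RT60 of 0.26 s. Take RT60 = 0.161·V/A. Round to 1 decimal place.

Equivalent absorption area: A₁ = 157.5×0.54 + 23.1×0.28 + 206.2×0.02 + 206.2×0.28 + 5×0.13 = 154.028 m^2.
Target A₂ = 0.161·660/0.26 = 408.692 sabins (V = 660 m³).
ΔA = A₂ − A₁ = 408.692 − 154.028 = 254.7 sabins.

254.7 sabins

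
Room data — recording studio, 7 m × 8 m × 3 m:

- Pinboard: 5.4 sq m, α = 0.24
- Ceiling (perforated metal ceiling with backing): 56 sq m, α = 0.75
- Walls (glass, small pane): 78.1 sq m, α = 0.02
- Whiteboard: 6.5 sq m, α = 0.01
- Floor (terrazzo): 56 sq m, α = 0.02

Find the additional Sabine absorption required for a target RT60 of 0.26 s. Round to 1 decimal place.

Summing Sᵢαᵢ: 1.296 + 42.000 + 1.562 + 0.065 + 1.120 → A₁ = 46.043 sabins.
V = 168 m³. Required absorption A₂ = 0.161 × 168 / 0.26 = 104.031 sabins.
Additional absorption ΔA = 104.031 − 46.043 = 58.0 sabins.

58.0 sabins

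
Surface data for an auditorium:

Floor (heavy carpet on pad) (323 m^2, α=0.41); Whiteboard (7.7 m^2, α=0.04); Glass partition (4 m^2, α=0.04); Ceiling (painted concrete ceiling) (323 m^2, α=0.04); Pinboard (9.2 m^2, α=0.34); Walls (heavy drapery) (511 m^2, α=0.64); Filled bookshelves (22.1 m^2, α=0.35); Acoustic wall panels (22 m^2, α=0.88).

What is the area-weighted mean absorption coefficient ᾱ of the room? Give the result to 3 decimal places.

Total surface area S = 1222.0 m^2.
A = 323·0.41 + 7.7·0.04 + 4·0.04 + 323·0.04 + 9.2·0.34 + 511·0.64 + 22.1·0.35 + 22·0.88 = 503.081 sabins.
ᾱ = 503.081 / 1222.0 = 0.412.

0.412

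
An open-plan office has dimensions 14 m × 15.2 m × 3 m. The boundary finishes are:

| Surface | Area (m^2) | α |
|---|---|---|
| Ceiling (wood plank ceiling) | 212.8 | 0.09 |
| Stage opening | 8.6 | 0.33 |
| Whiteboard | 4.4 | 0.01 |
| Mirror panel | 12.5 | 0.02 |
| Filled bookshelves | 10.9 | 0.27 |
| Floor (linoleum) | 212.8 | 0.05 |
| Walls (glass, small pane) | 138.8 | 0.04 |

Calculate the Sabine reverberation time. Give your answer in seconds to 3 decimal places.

2.482 s

Total absorption A = 212.8*0.09 + 8.6*0.33 + 4.4*0.01 + 12.5*0.02 + 10.9*0.27 + 212.8*0.05 + 138.8*0.04
  = 19.152 + 2.838 + 0.044 + 0.250 + 2.943 + 10.640 + 5.552 = 41.419 m^2 sabins.
Room volume: 638.4 m³.
RT60 = 0.161 · V / A = 0.161 × 638.4 / 41.419 = 2.482 s.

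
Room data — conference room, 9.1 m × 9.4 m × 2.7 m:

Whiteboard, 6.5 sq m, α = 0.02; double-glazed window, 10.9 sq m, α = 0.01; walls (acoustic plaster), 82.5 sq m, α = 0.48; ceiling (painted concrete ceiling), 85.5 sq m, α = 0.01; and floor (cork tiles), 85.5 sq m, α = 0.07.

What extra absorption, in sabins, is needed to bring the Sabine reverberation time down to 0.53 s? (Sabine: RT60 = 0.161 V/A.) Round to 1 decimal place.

23.5 sabins

Total absorption A₁ = 6.5×0.02 + 10.9×0.01 + 82.5×0.48 + 85.5×0.01 + 85.5×0.07
  = 0.130 + 0.109 + 39.600 + 0.855 + 5.985 = 46.679 sq m sabins.
Target A₂ = 0.161·230.958/0.53 = 70.159 sabins (V = 230.958 m³).
Additional absorption ΔA = 70.159 − 46.679 = 23.5 sabins.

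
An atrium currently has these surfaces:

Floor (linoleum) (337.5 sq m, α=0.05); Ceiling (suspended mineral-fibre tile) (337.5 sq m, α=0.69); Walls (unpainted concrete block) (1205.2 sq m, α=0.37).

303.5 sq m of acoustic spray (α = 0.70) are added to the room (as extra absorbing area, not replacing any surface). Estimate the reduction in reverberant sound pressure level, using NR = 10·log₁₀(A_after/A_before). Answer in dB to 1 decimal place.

1.2 dB

Equivalent absorption area: A_before = 337.5×0.05 + 337.5×0.69 + 1205.2×0.37 = 695.674 sq m.
Treatment contributes 303.5·0.70 = 212.450 sabins.
A_after = 695.674 + 212.450 = 908.124 sabins.
NR = 10·log₁₀(908.124/695.674) = 1.2 dB.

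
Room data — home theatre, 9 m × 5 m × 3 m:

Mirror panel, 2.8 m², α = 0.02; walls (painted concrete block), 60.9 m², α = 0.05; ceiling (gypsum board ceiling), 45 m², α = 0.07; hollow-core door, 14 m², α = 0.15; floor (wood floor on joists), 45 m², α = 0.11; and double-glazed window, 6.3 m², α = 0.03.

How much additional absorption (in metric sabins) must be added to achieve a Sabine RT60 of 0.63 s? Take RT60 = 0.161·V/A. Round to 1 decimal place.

Summing Sᵢαᵢ: 0.056 + 3.045 + 3.150 + 2.100 + 4.950 + 0.189 → A₁ = 13.490 sabins.
Target A₂ = 0.161·135/0.63 = 34.500 sabins (V = 135 m³).
Additional absorption ΔA = 34.500 − 13.490 = 21.0 sabins.

21.0 sabins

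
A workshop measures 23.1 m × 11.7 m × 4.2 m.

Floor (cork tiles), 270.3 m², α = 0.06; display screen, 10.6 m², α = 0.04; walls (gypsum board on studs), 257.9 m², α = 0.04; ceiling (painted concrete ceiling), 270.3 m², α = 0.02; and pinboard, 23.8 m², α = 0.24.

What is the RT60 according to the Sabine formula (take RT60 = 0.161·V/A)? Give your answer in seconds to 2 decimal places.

Total absorption A = 270.3*0.06 + 10.6*0.04 + 257.9*0.04 + 270.3*0.02 + 23.8*0.24
  = 16.218 + 0.424 + 10.316 + 5.406 + 5.712 = 38.076 m² sabins.
Volume V = 23.1 × 11.7 × 4.2 = 1135.134 m³.
Sabine: RT60 = 0.161 × 1135.134 / 38.076 = 4.80 s.

4.80 seconds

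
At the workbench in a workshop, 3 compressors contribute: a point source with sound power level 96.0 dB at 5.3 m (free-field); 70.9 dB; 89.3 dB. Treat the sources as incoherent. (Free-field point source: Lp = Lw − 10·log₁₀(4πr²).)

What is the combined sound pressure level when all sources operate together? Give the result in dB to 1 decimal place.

Source at 5.3 m: Lp = 96.0 − 10·log₁₀(4π·5.3²) = 96.0 − 10·log₁₀(352.989) = 70.5 dB.
Converting to relative power and adding: 10^(70.5/10) + 10^(70.9/10) + 10^(89.3/10) = 8.747e+08.
L_total = 10·log₁₀(8.747e+08) = 89.4 dB.

89.4 dB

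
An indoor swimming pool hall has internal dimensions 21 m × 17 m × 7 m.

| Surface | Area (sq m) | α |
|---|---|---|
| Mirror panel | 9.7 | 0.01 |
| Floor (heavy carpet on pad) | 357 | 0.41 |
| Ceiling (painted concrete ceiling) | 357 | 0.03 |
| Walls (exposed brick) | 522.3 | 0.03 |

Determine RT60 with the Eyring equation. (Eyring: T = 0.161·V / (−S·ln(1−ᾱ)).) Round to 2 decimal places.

2.16 s

S = Σ Sᵢ = 1246.0 sq m.
Absorption A = 9.7×0.01 + 357×0.41 + 357×0.03 + 522.3×0.03 = 172.846 sabins.
Mean coefficient ᾱ = A/S = 0.1387.
−S·ln(1−ᾱ) = −1246.0 × ln(1 − 0.1387) = 186.043.
V = 21 × 17 × 7 = 2499 m³.
RT60 = 0.161 × 2499 / 186.043 = 2.16 s.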